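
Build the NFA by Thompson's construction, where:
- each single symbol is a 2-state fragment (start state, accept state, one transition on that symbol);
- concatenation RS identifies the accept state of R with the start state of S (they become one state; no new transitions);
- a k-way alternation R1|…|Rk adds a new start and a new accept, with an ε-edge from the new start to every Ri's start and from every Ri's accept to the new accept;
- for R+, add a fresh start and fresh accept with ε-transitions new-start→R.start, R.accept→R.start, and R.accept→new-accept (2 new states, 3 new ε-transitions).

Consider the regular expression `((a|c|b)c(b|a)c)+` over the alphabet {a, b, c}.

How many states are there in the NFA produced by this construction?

Building bottom-up:
Each of the 7 symbol leaves contributes a 2-state fragment.
  a|c|b — 8 states
  b|a — 6 states
  (a|c|b)c(b|a)c — 15 states
  ((a|c|b)c(b|a)c)+ — 17 states

17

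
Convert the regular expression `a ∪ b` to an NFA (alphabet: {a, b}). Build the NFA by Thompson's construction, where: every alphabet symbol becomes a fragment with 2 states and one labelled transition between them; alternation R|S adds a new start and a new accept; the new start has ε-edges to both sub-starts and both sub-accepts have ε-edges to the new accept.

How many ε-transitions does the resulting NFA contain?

4

Per subexpression:
Each of the 2 symbol leaves contributes 0 ε-transitions.
  a ∪ b — 4 ε-transitions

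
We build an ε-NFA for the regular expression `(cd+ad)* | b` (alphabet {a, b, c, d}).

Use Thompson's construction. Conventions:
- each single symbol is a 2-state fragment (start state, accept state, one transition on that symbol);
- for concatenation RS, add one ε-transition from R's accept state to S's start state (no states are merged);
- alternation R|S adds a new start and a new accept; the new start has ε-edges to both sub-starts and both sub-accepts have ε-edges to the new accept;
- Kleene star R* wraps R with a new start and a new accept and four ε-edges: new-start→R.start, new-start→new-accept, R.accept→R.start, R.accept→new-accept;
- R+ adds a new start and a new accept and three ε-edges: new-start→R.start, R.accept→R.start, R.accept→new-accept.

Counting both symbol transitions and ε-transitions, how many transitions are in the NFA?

19

Bottom-up over the parse tree:
Each of the 5 symbol leaves contributes 1 transition (1 symbol, 0 ε).
  d+ = 4 transitions (1 symbol, 3 ε)
  cd+ad = 10 transitions (4 symbol, 6 ε)
  (cd+ad)* = 14 transitions (4 symbol, 10 ε)
  (cd+ad)* | b = 19 transitions (5 symbol, 14 ε)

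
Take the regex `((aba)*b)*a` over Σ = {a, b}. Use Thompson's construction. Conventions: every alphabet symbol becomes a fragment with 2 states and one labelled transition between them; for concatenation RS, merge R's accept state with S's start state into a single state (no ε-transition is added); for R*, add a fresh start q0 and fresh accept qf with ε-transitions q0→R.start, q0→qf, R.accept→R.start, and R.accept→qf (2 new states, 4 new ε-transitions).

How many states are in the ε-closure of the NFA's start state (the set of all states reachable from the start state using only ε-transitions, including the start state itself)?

Compute the ε-closure size of each fragment's start state recursively; a symbol fragment's start has no outgoing ε-edge, so its closure is just itself (size 1).
  aba — same as the first factor's closure: |closure| = 1
  (aba)* — the star's fresh start ε-reaches both the body's start and the fresh accept: |closure| = 2 + 1 = 3
  (aba)*b — the left operand accepts ε, so the closure extends into the next operand (the shared merged state is already counted); |closure| = 3 + (1−1) = 3
  ((aba)*b)* — new start has ε-edges to the inner start and to the new accept, so |closure| = 2 + 3 = 5
  ((aba)*b)*a — the left operand accepts ε, so the closure extends into the next operand (the shared merged state is already counted); |closure| = 5 + (1−1) = 5

5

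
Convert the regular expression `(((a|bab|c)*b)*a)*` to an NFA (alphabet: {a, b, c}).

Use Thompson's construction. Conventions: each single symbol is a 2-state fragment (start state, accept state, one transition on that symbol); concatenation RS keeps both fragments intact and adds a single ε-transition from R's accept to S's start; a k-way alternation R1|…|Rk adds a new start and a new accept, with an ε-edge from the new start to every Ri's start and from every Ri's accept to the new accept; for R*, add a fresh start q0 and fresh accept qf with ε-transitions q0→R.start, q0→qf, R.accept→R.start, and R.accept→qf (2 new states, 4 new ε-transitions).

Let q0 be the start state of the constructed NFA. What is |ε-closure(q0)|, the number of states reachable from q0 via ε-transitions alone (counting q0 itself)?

12

Compute the ε-closure size of each fragment's start state recursively; a symbol fragment's start has no outgoing ε-edge, so its closure is just itself (size 1).
  bab — C equals the left operand's closure size = 1 (its accept is not ε-reachable, so the closure stops there)
  a|bab|c — C = 1 + 1 + 1 + 1 = 4 (the new accept is not ε-reachable since no branch accepts ε)
  (a|bab|c)* — new start has ε-edges to the inner start and to the new accept, so C = 2 + 4 = 6
  (a|bab|c)*b — the left operand accepts ε, so the closure extends into the next operand (via the concat ε-link); C = 6 + 1 = 7
  ((a|bab|c)*b)* — new start has ε-edges to the inner start and to the new accept, so C = 2 + 7 = 9
  ((a|bab|c)*b)*a — the left operand accepts ε, so the closure extends into the next operand (via the concat ε-link); C = 9 + 1 = 10
  (((a|bab|c)*b)*a)* — C = 1 (new start) + 10 (body) + 1 (new accept) = 12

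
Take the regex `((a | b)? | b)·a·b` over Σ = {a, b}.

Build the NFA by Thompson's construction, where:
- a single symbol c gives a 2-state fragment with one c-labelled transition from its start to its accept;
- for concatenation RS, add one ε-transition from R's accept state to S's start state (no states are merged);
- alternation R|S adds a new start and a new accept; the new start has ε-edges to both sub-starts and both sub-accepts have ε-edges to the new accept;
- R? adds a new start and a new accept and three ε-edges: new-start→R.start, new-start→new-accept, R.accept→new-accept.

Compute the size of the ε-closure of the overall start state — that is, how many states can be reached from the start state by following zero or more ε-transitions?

Work bottom-up. For each fragment F, track |ε-closure(F.start)| and whether F's accept lies in that closure (i.e. whether F accepts ε). A single-symbol fragment has closure size 1 and does not accept ε.
  a | b → new start ε-reaches every alternative's start; none of them accept ε, so the new accept is not reached: C = 1 + 1 + 1 = 3
  (a | b)? → new start has ε-edges to the inner start and to the new accept, so C = 2 + 3 = 5
  (a | b)? | b → new start ε-reaches every alternative's start; at least one alternative accepts ε, so the union's new accept is reached too: C = 1 + 5 + 1 + 1 = 8
  ((a | b)? | b)·a·b → the left operand accepts ε, so the closure extends into the next operand (via the concat ε-link); C = 8 + 1 = 9

9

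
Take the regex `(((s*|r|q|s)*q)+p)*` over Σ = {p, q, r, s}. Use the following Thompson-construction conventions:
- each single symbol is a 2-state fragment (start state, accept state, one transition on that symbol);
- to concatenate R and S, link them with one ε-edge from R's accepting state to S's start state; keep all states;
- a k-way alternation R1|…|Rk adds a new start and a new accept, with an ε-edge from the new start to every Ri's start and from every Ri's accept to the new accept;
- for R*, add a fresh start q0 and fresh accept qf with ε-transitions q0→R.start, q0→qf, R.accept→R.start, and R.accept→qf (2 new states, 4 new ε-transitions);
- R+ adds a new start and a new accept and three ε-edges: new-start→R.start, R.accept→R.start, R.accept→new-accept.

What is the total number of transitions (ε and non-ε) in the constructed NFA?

31

By structural recursion:
Each of the 6 symbol leaves contributes 1 transition (1 symbol, 0 ε).
  s* : 5 transitions (1 symbol, 4 ε)
  s*|r|q|s : 16 transitions (4 symbol, 12 ε)
  (s*|r|q|s)* : 20 transitions (4 symbol, 16 ε)
  (s*|r|q|s)*q : 22 transitions (5 symbol, 17 ε)
  ((s*|r|q|s)*q)+ : 25 transitions (5 symbol, 20 ε)
  ((s*|r|q|s)*q)+p : 27 transitions (6 symbol, 21 ε)
  (((s*|r|q|s)*q)+p)* : 31 transitions (6 symbol, 25 ε)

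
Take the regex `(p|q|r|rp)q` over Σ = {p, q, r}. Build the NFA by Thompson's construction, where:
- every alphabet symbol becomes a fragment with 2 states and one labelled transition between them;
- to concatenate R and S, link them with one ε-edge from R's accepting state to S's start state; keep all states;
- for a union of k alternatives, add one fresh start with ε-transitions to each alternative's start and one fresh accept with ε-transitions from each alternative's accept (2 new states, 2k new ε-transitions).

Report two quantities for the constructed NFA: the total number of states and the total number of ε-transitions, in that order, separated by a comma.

14, 10

Recursing over subexpressions:
Each of the 6 symbol leaves contributes 2 states and 0 ε-transitions.
  rp : 4 states, 1 ε-transition
  p|q|r|rp : 12 states, 9 ε-transitions
  (p|q|r|rp)q : 14 states, 10 ε-transitions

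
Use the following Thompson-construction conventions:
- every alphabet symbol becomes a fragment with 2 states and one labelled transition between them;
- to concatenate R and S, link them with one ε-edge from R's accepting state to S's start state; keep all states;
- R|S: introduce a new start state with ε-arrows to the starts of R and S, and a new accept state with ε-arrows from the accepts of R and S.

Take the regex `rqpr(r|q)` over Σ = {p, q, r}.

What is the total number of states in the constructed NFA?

14

By structural recursion:
Each of the 6 symbol leaves contributes a 2-state fragment.
  r|q — 6 states
  rqpr(r|q) — 14 states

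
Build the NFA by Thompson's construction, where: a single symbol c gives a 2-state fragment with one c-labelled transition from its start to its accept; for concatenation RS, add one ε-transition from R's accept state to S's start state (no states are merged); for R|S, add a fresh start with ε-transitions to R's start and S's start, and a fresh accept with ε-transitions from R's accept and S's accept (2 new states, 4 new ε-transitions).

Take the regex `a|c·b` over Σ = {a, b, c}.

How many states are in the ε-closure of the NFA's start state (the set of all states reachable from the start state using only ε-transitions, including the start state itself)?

3

Let C(F) = |ε-closure(F.start)| within fragment F, and note whether F accepts ε. Symbol fragments have C = 1 and do not accept ε. Then:
  c·b — |closure| equals the left operand's closure size = 1 (its accept is not ε-reachable, so the closure stops there)
  a|c·b — new start ε-reaches every alternative's start; none of them accept ε, so the new accept is not reached: |closure| = 1 + 1 + 1 = 3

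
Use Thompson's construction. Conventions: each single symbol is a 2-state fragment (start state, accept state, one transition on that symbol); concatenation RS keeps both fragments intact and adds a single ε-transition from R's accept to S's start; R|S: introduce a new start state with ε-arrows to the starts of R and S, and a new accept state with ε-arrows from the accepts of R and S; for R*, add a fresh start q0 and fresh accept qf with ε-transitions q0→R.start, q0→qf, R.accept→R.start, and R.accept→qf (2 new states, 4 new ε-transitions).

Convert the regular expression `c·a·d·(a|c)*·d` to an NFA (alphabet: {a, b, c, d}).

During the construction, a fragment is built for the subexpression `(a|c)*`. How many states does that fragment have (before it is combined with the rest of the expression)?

8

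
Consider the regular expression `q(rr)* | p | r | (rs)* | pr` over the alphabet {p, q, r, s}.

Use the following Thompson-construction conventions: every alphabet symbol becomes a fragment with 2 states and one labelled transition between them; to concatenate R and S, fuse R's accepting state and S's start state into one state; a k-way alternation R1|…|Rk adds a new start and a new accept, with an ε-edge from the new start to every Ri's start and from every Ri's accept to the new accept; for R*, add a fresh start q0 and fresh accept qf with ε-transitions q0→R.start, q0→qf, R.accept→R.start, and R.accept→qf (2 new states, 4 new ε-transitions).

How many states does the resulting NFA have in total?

Building bottom-up:
Each of the 9 symbol leaves contributes a 2-state fragment.
  rr : 3 states
  (rr)* : 5 states
  q(rr)* : 6 states
  rs : 3 states
  (rs)* : 5 states
  pr : 3 states
  q(rr)* | p | r | (rs)* | pr : 20 states

20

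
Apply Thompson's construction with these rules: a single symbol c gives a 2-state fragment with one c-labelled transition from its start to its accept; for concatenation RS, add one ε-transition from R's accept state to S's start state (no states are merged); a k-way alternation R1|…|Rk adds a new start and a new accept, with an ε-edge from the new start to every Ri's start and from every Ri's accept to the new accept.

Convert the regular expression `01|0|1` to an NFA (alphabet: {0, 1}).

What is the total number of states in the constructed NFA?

10

Bottom-up over the parse tree:
Each of the 4 symbol leaves contributes a 2-state fragment.
  01 : 4 states
  01|0|1 : 10 states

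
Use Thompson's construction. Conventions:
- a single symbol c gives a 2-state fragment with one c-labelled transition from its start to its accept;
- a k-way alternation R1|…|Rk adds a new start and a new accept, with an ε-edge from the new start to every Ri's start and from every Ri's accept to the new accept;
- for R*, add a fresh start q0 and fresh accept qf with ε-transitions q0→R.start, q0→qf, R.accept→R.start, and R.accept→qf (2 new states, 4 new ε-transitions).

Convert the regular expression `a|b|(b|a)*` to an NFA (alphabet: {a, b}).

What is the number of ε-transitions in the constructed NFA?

14

By structural recursion:
Each of the 4 symbol leaves contributes 0 ε-transitions.
  b|a → 4 ε-transitions
  (b|a)* → 8 ε-transitions
  a|b|(b|a)* → 14 ε-transitions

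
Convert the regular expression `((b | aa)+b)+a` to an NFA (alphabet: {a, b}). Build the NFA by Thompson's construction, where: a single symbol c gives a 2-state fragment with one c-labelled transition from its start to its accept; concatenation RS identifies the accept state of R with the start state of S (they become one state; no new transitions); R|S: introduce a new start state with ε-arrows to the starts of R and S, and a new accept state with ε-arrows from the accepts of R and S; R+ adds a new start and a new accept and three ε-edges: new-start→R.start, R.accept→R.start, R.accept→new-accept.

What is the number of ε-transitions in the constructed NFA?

10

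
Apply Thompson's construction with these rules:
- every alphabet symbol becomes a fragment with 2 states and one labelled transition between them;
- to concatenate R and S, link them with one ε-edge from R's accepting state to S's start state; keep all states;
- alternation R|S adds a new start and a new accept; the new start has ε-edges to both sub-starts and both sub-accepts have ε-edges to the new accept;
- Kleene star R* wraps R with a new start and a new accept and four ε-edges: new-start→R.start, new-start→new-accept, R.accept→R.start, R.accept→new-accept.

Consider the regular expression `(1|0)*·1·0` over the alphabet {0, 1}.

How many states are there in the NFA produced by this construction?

By structural recursion:
Each of the 4 symbol leaves contributes a 2-state fragment.
  1|0 → 6 states
  (1|0)* → 8 states
  (1|0)*·1·0 → 12 states

12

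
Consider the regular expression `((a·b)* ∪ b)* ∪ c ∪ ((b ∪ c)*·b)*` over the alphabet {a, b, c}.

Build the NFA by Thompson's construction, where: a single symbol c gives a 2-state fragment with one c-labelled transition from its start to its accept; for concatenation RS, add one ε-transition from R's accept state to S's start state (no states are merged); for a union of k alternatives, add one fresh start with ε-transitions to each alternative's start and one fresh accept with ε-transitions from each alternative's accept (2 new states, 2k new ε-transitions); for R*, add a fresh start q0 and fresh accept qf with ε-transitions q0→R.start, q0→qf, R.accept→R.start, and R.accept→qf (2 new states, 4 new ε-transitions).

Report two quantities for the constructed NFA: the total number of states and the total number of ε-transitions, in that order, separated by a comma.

By structural recursion:
Each of the 7 symbol leaves contributes 2 states and 0 ε-transitions.
  a·b = 4 states, 1 ε-transition
  (a·b)* = 6 states, 5 ε-transitions
  (a·b)* ∪ b = 10 states, 9 ε-transitions
  ((a·b)* ∪ b)* = 12 states, 13 ε-transitions
  b ∪ c = 6 states, 4 ε-transitions
  (b ∪ c)* = 8 states, 8 ε-transitions
  (b ∪ c)*·b = 10 states, 9 ε-transitions
  ((b ∪ c)*·b)* = 12 states, 13 ε-transitions
  ((a·b)* ∪ b)* ∪ c ∪ ((b ∪ c)*·b)* = 28 states, 32 ε-transitions

28, 32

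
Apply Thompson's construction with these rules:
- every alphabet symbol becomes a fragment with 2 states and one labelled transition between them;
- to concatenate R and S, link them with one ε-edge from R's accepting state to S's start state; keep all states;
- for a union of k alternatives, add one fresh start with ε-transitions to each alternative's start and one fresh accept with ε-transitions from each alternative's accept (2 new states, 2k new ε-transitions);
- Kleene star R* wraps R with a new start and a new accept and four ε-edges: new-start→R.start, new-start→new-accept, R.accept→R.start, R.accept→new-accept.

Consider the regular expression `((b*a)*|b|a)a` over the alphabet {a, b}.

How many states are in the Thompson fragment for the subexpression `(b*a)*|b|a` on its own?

14

Fragment for `(b*a)*|b|a`:
Each of the 4 symbol leaves contributes a 2-state fragment.
  b* : 4 states
  b*a : 6 states
  (b*a)* : 8 states
  (b*a)*|b|a : 14 states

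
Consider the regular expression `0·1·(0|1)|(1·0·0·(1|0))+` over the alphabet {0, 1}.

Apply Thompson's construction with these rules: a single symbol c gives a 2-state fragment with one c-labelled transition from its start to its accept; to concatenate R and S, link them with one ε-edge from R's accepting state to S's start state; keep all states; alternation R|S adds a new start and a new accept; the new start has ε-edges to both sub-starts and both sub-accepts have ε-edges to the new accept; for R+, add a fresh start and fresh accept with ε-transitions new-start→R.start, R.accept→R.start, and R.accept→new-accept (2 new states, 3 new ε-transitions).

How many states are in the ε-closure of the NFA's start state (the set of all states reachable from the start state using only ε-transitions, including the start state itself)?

Work bottom-up. For each fragment F, track |ε-closure(F.start)| and whether F's accept lies in that closure (i.e. whether F accepts ε). A single-symbol fragment has closure size 1 and does not accept ε.
  0|1 : new start ε-reaches every alternative's start; none of them accept ε, so the new accept is not reached: |closure| = 1 + 1 + 1 = 3
  0·1·(0|1) : |closure| equals the left operand's closure size = 1 (its accept is not ε-reachable, so the closure stops there)
  1|0 : |closure| = 1 + 1 + 1 = 3 (the new accept is not ε-reachable since no branch accepts ε)
  1·0·0·(1|0) : same as the first factor's closure: |closure| = 1
  (1·0·0·(1|0))+ : |closure| = 1 + 1 = 2 (the body doesn't accept ε, so the new accept is not reached)
  0·1·(0|1)|(1·0·0·(1|0))+ : new start ε-reaches every alternative's start; none of them accept ε, so the new accept is not reached: |closure| = 1 + 1 + 2 = 4

4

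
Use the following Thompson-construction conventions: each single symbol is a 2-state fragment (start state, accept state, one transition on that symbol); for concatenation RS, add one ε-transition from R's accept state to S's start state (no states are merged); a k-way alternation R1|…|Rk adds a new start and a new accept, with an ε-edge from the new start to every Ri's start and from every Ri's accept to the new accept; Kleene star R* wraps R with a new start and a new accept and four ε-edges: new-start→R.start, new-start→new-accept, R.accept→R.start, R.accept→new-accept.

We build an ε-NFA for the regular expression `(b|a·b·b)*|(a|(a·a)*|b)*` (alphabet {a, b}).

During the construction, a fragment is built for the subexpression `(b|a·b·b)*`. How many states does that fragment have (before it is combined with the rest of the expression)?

12

Fragment for `(b|a·b·b)*`:
Each of the 4 symbol leaves contributes a 2-state fragment.
  a·b·b → 6 states
  b|a·b·b → 10 states
  (b|a·b·b)* → 12 states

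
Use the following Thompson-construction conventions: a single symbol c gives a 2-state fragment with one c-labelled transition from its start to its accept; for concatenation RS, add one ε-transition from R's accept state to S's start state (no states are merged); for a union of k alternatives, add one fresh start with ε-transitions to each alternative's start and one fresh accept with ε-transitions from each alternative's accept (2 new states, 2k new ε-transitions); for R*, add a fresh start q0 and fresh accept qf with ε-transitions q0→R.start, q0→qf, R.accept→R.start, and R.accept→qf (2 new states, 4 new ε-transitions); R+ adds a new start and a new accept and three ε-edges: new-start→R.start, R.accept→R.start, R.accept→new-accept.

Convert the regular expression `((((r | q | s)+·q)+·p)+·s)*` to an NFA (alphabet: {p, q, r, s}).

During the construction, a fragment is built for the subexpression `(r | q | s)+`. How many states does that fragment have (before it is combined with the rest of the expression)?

Fragment for `(r | q | s)+`:
Each of the 3 symbol leaves contributes a 2-state fragment.
  r | q | s → 8 states
  (r | q | s)+ → 10 states

10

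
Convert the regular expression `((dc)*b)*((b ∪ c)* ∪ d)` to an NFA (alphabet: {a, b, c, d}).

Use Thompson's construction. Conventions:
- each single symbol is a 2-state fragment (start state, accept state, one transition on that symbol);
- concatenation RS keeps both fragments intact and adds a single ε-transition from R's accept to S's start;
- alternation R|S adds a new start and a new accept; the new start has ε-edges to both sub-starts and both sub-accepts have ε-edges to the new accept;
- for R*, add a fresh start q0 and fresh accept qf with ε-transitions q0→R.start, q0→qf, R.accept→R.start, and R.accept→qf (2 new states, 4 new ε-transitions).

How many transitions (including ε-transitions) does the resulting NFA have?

29

By structural recursion:
Each of the 6 symbol leaves contributes 1 transition (1 symbol, 0 ε).
  dc = 3 transitions (2 symbol, 1 ε)
  (dc)* = 7 transitions (2 symbol, 5 ε)
  (dc)*b = 9 transitions (3 symbol, 6 ε)
  ((dc)*b)* = 13 transitions (3 symbol, 10 ε)
  b ∪ c = 6 transitions (2 symbol, 4 ε)
  (b ∪ c)* = 10 transitions (2 symbol, 8 ε)
  (b ∪ c)* ∪ d = 15 transitions (3 symbol, 12 ε)
  ((dc)*b)*((b ∪ c)* ∪ d) = 29 transitions (6 symbol, 23 ε)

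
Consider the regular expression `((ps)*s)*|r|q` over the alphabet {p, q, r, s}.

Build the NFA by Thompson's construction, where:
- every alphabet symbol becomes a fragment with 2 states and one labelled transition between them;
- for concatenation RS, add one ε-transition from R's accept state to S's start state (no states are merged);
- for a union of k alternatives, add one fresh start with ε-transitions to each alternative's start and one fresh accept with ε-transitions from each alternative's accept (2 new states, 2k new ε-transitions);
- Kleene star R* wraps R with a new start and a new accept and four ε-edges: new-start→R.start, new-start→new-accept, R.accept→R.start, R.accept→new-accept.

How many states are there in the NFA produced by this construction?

Bottom-up over the parse tree:
Each of the 5 symbol leaves contributes a 2-state fragment.
  ps — 4 states
  (ps)* — 6 states
  (ps)*s — 8 states
  ((ps)*s)* — 10 states
  ((ps)*s)*|r|q — 16 states

16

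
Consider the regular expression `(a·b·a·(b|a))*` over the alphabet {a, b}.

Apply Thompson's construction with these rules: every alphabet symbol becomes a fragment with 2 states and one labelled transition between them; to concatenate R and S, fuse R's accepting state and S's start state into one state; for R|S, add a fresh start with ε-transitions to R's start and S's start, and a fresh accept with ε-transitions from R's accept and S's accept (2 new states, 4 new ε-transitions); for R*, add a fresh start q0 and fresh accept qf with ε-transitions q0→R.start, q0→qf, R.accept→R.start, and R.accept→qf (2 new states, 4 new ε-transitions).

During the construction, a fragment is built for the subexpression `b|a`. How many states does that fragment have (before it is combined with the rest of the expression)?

6

Fragment for `b|a`:
Each of the 2 symbol leaves contributes a 2-state fragment.
  b|a — 6 states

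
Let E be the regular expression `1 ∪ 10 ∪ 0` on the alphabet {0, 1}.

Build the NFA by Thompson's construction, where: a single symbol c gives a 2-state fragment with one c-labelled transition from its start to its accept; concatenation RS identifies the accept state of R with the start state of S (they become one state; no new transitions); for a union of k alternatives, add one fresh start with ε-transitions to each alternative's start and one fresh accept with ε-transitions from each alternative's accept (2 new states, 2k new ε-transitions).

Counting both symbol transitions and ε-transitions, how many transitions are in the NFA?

10

Building bottom-up:
Each of the 4 symbol leaves contributes 1 transition (1 symbol, 0 ε).
  10 — 2 transitions (2 symbol, 0 ε)
  1 ∪ 10 ∪ 0 — 10 transitions (4 symbol, 6 ε)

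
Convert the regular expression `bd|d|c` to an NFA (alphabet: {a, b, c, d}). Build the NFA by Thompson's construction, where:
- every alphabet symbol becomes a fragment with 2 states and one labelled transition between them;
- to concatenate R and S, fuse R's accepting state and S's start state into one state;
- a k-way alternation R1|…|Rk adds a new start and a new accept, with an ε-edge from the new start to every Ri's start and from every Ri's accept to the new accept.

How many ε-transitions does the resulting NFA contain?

6

Recursing over subexpressions:
Each of the 4 symbol leaves contributes 0 ε-transitions.
  bd = 0 ε-transitions
  bd|d|c = 6 ε-transitions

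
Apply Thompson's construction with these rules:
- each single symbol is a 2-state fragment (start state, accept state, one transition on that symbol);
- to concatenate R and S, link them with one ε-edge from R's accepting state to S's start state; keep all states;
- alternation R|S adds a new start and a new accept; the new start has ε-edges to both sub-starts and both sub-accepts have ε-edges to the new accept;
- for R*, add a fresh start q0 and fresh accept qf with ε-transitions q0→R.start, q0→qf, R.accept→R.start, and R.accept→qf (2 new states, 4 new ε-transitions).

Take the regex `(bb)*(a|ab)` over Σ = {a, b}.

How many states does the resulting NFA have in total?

14

Recursing over subexpressions:
Each of the 5 symbol leaves contributes a 2-state fragment.
  bb → 4 states
  (bb)* → 6 states
  ab → 4 states
  a|ab → 8 states
  (bb)*(a|ab) → 14 states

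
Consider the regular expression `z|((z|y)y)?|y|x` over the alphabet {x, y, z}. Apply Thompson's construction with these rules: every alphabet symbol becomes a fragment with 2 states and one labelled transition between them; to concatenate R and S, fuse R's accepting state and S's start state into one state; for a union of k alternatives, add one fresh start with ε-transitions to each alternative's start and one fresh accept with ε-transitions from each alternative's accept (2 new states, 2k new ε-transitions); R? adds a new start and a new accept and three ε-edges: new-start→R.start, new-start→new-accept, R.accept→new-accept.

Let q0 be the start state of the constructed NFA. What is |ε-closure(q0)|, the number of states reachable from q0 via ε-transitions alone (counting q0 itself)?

10

Compute the ε-closure size of each fragment's start state recursively; a symbol fragment's start has no outgoing ε-edge, so its closure is just itself (size 1).
  z|y — |closure| = 1 + 1 + 1 = 3 (the new accept is not ε-reachable since no branch accepts ε)
  (z|y)y — |closure| equals the left operand's closure size = 3 (its accept is not ε-reachable, so the closure stops there)
  ((z|y)y)? — |closure| = 1 (new start) + 3 (body) + 1 (new accept, via ε) = 5
  z|((z|y)y)?|y|x — |closure| = 1 (new start) + (1 + 5 + 1 + 1) + 1 (new accept, since some branch ε-reaches its own accept) = 10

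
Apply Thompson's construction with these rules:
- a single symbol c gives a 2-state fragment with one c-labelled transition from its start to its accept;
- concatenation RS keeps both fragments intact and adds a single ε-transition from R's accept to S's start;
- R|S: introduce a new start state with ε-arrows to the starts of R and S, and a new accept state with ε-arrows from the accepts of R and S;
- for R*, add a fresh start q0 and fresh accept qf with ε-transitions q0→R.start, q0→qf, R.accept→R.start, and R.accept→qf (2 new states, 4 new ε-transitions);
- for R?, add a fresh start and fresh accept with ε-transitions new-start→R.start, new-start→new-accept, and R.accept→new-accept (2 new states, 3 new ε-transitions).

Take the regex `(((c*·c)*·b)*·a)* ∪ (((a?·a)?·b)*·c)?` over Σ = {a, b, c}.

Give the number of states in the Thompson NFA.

Per subexpression:
Each of the 8 symbol leaves contributes a 2-state fragment.
  c* → 4 states
  c*·c → 6 states
  (c*·c)* → 8 states
  (c*·c)*·b → 10 states
  ((c*·c)*·b)* → 12 states
  ((c*·c)*·b)*·a → 14 states
  (((c*·c)*·b)*·a)* → 16 states
  a? → 4 states
  a?·a → 6 states
  (a?·a)? → 8 states
  (a?·a)?·b → 10 states
  ((a?·a)?·b)* → 12 states
  ((a?·a)?·b)*·c → 14 states
  (((a?·a)?·b)*·c)? → 16 states
  (((c*·c)*·b)*·a)* ∪ (((a?·a)?·b)*·c)? → 34 states

34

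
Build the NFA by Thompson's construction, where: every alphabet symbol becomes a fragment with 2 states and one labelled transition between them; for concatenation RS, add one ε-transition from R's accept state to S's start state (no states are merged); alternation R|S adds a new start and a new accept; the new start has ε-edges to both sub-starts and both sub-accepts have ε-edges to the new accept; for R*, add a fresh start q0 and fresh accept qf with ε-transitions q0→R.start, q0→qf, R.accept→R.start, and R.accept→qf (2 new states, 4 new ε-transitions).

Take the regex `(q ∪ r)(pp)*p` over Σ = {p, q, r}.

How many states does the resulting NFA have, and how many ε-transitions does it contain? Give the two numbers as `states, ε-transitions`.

14, 11

Recursing over subexpressions:
Each of the 5 symbol leaves contributes 2 states and 0 ε-transitions.
  q ∪ r = 6 states, 4 ε-transitions
  pp = 4 states, 1 ε-transition
  (pp)* = 6 states, 5 ε-transitions
  (q ∪ r)(pp)*p = 14 states, 11 ε-transitions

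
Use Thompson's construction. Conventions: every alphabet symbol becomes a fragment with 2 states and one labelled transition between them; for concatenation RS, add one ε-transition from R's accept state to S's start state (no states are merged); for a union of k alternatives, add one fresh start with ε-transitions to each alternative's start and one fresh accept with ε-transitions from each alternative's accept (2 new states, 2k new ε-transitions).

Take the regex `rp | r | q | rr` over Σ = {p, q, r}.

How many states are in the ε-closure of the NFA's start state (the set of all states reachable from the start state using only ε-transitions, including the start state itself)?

Let C(F) = |ε-closure(F.start)| within fragment F, and note whether F accepts ε. Symbol fragments have C = 1 and do not accept ε. Then:
  rp : |closure| equals the left operand's closure size = 1 (its accept is not ε-reachable, so the closure stops there)
  rr : |closure| equals the left operand's closure size = 1 (its accept is not ε-reachable, so the closure stops there)
  rp | r | q | rr : |closure| = 1 + 1 + 1 + 1 + 1 = 5 (the new accept is not ε-reachable since no branch accepts ε)

5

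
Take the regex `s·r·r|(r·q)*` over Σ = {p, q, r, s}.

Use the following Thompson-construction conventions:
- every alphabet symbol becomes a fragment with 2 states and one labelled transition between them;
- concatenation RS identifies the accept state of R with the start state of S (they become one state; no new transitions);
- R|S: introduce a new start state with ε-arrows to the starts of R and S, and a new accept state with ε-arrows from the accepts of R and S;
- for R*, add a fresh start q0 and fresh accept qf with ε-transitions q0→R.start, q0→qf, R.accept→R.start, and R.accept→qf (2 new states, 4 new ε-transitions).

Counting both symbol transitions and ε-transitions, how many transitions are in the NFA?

13

By structural recursion:
Each of the 5 symbol leaves contributes 1 transition (1 symbol, 0 ε).
  s·r·r : 3 transitions (3 symbol, 0 ε)
  r·q : 2 transitions (2 symbol, 0 ε)
  (r·q)* : 6 transitions (2 symbol, 4 ε)
  s·r·r|(r·q)* : 13 transitions (5 symbol, 8 ε)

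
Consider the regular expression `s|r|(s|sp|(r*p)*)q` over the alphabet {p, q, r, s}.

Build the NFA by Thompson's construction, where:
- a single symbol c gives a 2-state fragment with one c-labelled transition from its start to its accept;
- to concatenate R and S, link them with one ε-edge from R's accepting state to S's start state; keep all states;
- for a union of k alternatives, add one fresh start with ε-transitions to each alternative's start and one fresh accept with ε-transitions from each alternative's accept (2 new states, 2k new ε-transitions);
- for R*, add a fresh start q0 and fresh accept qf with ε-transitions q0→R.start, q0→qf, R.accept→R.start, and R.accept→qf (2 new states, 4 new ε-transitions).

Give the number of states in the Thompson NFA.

Recursing over subexpressions:
Each of the 8 symbol leaves contributes a 2-state fragment.
  sp = 4 states
  r* = 4 states
  r*p = 6 states
  (r*p)* = 8 states
  s|sp|(r*p)* = 16 states
  (s|sp|(r*p)*)q = 18 states
  s|r|(s|sp|(r*p)*)q = 24 states

24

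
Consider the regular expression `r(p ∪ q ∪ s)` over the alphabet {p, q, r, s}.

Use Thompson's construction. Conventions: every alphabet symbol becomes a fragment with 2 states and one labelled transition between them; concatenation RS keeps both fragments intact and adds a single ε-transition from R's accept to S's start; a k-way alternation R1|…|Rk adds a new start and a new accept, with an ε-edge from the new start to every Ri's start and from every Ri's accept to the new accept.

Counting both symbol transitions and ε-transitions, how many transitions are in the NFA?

By structural recursion:
Each of the 4 symbol leaves contributes 1 transition (1 symbol, 0 ε).
  p ∪ q ∪ s = 9 transitions (3 symbol, 6 ε)
  r(p ∪ q ∪ s) = 11 transitions (4 symbol, 7 ε)

11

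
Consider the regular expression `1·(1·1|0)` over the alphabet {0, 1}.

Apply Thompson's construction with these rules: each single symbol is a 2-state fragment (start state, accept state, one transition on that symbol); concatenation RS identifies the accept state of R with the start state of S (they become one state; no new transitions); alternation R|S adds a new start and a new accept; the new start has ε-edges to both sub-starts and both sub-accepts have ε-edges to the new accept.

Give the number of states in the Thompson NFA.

Recursing over subexpressions:
Each of the 4 symbol leaves contributes a 2-state fragment.
  1·1 : 3 states
  1·1|0 : 7 states
  1·(1·1|0) : 8 states

8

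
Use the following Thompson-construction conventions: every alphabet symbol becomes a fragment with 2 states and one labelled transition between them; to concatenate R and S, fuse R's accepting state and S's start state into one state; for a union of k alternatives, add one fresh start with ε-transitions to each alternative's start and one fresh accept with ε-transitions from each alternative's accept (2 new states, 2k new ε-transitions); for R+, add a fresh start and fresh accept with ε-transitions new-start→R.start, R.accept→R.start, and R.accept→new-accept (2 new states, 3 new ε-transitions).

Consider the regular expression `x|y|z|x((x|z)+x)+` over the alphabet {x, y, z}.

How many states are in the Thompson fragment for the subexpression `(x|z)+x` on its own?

9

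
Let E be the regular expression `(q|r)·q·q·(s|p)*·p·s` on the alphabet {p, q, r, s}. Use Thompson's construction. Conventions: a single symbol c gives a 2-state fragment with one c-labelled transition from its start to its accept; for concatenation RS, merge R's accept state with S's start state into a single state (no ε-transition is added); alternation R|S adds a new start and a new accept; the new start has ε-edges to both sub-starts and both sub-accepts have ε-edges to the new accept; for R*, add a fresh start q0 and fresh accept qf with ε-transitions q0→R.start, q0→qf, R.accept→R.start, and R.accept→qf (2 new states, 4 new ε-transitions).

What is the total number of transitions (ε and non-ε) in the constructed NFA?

20

Bottom-up over the parse tree:
Each of the 8 symbol leaves contributes 1 transition (1 symbol, 0 ε).
  q|r : 6 transitions (2 symbol, 4 ε)
  s|p : 6 transitions (2 symbol, 4 ε)
  (s|p)* : 10 transitions (2 symbol, 8 ε)
  (q|r)·q·q·(s|p)*·p·s : 20 transitions (8 symbol, 12 ε)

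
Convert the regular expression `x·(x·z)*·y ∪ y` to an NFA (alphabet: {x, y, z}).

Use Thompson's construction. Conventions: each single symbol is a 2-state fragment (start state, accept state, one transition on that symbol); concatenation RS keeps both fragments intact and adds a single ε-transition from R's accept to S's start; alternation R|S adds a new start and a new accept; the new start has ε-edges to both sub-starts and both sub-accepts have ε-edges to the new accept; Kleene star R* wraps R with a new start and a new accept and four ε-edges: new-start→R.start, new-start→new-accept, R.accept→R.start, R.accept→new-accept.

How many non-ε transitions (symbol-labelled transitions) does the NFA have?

5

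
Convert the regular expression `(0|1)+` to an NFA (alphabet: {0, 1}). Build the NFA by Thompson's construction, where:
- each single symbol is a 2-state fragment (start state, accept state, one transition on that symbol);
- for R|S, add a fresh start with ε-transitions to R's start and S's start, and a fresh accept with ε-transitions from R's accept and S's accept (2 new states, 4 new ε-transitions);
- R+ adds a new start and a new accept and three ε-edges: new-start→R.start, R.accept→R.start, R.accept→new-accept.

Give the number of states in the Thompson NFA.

8

Bottom-up over the parse tree:
Each of the 2 symbol leaves contributes a 2-state fragment.
  0|1 — 6 states
  (0|1)+ — 8 states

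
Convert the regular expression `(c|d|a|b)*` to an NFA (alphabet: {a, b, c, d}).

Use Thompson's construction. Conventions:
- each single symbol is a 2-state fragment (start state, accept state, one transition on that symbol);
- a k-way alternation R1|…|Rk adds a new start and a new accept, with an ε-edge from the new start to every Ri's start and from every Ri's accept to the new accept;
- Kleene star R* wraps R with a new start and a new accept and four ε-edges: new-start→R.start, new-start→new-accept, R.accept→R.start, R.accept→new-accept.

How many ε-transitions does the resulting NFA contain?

12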